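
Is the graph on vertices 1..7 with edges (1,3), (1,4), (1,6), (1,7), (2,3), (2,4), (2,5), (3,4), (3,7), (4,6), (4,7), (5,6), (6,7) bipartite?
No (odd cycle of length 3: 6 -> 1 -> 4 -> 6)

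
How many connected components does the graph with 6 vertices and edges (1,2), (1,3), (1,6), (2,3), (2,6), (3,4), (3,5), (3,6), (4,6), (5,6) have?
1 (components: {1, 2, 3, 4, 5, 6})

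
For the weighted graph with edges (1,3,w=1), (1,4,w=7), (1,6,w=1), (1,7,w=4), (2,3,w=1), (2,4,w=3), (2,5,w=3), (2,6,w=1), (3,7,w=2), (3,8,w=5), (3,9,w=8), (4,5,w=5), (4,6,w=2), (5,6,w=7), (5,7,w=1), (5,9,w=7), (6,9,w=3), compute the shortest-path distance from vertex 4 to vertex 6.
2 (path: 4 -> 6; weights 2 = 2)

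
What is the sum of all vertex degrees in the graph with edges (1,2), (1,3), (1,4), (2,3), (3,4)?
10 (handshake: sum of degrees = 2|E| = 2 x 5 = 10)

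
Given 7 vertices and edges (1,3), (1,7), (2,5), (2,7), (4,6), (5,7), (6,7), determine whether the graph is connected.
Yes (BFS from 1 visits [1, 3, 7, 2, 5, 6, 4] — all 7 vertices reached)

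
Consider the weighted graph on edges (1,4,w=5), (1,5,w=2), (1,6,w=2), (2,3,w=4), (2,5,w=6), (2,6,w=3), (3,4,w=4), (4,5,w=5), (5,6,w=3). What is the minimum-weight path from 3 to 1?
9 (path: 3 -> 4 -> 1; weights 4 + 5 = 9)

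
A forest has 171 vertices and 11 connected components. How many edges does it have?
160 (Each of the 11 component trees on V_i vertices has V_i - 1 edges; summing gives V - C = 171 - 11 = 160)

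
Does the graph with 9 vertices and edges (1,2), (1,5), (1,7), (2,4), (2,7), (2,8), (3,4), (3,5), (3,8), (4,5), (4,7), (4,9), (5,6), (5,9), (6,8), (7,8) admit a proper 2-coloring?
No (odd cycle of length 3: 2 -> 1 -> 7 -> 2)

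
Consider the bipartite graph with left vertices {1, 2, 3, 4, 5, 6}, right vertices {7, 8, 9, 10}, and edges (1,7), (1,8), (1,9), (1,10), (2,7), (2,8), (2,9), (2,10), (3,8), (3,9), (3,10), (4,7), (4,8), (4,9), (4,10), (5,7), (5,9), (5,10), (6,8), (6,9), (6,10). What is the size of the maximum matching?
4 (matching: (1,10), (2,9), (3,8), (4,7); upper bound min(|L|,|R|) = min(6,4) = 4)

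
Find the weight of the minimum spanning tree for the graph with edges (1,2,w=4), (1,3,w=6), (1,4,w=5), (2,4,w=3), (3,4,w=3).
10 (MST edges: (1,2,w=4), (2,4,w=3), (3,4,w=3); sum of weights 4 + 3 + 3 = 10)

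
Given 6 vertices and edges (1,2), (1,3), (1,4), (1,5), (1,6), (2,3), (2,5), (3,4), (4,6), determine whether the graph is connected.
Yes (BFS from 1 visits [1, 2, 3, 4, 5, 6] — all 6 vertices reached)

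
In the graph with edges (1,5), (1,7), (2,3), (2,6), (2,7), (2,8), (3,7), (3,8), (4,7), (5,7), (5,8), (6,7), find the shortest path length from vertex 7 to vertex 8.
2 (path: 7 -> 5 -> 8, 2 edges)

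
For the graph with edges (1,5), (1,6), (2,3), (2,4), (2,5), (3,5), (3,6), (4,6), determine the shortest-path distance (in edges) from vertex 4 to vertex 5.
2 (path: 4 -> 2 -> 5, 2 edges)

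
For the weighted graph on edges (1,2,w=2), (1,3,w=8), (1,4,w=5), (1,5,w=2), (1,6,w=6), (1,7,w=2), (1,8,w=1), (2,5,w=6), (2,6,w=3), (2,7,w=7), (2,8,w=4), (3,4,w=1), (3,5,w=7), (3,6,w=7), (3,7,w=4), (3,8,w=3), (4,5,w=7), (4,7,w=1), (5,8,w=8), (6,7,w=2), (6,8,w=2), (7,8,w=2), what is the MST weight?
11 (MST edges: (1,2,w=2), (1,5,w=2), (1,7,w=2), (1,8,w=1), (3,4,w=1), (4,7,w=1), (6,7,w=2); sum of weights 2 + 2 + 2 + 1 + 1 + 1 + 2 = 11)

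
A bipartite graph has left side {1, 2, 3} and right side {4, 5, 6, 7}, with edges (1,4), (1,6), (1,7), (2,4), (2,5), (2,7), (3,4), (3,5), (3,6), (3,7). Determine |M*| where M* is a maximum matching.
3 (matching: (1,7), (2,5), (3,6); upper bound min(|L|,|R|) = min(3,4) = 3)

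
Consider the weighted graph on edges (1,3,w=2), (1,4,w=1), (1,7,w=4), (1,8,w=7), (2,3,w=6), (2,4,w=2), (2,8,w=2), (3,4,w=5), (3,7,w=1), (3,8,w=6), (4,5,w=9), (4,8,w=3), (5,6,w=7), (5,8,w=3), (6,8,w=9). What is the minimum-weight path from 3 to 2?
5 (path: 3 -> 1 -> 4 -> 2; weights 2 + 1 + 2 = 5)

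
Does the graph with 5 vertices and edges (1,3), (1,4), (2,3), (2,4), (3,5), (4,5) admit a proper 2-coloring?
Yes. Partition: {1, 2, 5}, {3, 4}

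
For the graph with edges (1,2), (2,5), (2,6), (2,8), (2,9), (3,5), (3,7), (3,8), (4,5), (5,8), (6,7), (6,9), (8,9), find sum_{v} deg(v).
26 (handshake: sum of degrees = 2|E| = 2 x 13 = 26)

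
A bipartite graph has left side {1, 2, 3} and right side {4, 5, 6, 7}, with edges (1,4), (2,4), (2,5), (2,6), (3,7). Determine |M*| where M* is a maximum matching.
3 (matching: (1,4), (2,6), (3,7); upper bound min(|L|,|R|) = min(3,4) = 3)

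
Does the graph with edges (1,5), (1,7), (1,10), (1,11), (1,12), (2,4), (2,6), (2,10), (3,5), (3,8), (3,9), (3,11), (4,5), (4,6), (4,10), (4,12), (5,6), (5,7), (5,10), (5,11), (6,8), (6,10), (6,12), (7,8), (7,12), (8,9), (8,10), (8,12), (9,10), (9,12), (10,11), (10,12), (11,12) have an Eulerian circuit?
No (6 vertices have odd degree: {1, 2, 4, 5, 10, 11}; Eulerian circuit requires 0)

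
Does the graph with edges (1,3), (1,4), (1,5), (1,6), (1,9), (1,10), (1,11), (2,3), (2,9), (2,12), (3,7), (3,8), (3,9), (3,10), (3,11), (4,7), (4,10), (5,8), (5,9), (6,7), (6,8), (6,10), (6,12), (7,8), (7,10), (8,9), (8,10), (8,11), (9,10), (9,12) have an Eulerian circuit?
No (12 vertices have odd degree: {1, 2, 3, 4, 5, 6, 7, 8, 9, 10, 11, 12}; Eulerian circuit requires 0)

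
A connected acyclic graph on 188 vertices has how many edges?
187 (A tree on V vertices has V - 1 edges, so 188 - 1 = 187)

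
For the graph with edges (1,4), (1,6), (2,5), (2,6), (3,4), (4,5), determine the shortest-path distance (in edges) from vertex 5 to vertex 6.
2 (path: 5 -> 2 -> 6, 2 edges)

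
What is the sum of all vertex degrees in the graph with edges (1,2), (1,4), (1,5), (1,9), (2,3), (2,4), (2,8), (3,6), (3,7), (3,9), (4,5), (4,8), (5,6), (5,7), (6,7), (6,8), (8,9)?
34 (handshake: sum of degrees = 2|E| = 2 x 17 = 34)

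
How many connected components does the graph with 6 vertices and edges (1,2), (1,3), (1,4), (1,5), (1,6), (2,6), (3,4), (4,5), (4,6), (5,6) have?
1 (components: {1, 2, 3, 4, 5, 6})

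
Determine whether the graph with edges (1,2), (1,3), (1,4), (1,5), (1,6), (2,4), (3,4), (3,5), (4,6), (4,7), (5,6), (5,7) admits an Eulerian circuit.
No (4 vertices have odd degree: {1, 3, 4, 6}; Eulerian circuit requires 0)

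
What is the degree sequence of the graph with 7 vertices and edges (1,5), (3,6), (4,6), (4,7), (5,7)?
[2, 2, 2, 2, 1, 1, 0] (degrees: deg(1)=1, deg(2)=0, deg(3)=1, deg(4)=2, deg(5)=2, deg(6)=2, deg(7)=2)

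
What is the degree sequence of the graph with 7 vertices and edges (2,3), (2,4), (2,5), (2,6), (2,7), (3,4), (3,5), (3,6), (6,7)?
[5, 4, 3, 2, 2, 2, 0] (degrees: deg(1)=0, deg(2)=5, deg(3)=4, deg(4)=2, deg(5)=2, deg(6)=3, deg(7)=2)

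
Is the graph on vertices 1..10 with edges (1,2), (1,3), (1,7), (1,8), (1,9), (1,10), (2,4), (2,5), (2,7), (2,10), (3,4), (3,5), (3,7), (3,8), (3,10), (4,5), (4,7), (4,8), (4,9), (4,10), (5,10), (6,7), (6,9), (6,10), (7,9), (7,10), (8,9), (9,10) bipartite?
No (odd cycle of length 3: 7 -> 1 -> 3 -> 7)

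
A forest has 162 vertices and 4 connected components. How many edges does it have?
158 (Each of the 4 component trees on V_i vertices has V_i - 1 edges; summing gives V - C = 162 - 4 = 158)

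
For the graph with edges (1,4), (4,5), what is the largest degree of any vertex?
2 (attained at vertex 4)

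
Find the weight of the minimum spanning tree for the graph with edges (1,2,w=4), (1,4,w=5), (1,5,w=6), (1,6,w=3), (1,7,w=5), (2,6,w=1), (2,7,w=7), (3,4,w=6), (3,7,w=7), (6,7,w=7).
26 (MST edges: (1,4,w=5), (1,5,w=6), (1,6,w=3), (1,7,w=5), (2,6,w=1), (3,4,w=6); sum of weights 5 + 6 + 3 + 5 + 1 + 6 = 26)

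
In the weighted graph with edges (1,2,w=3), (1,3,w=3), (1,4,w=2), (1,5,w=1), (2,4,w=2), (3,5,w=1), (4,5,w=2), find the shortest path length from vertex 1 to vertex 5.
1 (path: 1 -> 5; weights 1 = 1)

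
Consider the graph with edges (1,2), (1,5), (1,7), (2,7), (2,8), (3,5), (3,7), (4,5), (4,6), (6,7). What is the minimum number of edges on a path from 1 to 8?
2 (path: 1 -> 2 -> 8, 2 edges)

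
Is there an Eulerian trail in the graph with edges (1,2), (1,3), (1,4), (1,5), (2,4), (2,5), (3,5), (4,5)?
Yes (the graph is connected and exactly 2 vertices have odd degree: {2, 4}; any Eulerian path must start and end at those)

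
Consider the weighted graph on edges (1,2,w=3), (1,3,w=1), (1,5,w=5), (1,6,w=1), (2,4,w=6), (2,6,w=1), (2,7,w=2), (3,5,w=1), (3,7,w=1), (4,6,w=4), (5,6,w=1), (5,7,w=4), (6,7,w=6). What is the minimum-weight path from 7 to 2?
2 (path: 7 -> 2; weights 2 = 2)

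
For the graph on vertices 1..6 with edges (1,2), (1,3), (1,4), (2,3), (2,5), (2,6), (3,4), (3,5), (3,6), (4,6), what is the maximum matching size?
3 (matching: (1,3), (2,5), (4,6); upper bound floor(n/2) = floor(6/2) = 3)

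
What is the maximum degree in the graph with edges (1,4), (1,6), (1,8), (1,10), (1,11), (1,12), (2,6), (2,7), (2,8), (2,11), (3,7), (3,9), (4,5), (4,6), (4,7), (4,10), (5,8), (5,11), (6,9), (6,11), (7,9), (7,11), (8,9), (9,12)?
6 (attained at vertex 1)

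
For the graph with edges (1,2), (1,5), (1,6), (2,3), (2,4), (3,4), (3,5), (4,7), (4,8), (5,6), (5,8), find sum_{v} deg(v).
22 (handshake: sum of degrees = 2|E| = 2 x 11 = 22)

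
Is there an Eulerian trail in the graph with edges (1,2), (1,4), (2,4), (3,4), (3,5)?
Yes (the graph is connected and exactly 2 vertices have odd degree: {4, 5}; any Eulerian path must start and end at those)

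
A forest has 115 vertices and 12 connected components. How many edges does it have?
103 (Each of the 12 component trees on V_i vertices has V_i - 1 edges; summing gives V - C = 115 - 12 = 103)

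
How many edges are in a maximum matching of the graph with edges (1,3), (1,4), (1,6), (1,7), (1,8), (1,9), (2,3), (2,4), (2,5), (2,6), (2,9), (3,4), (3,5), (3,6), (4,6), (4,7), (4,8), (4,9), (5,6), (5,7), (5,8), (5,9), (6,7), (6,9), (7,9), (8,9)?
4 (matching: (1,8), (3,4), (5,9), (6,7); upper bound floor(n/2) = floor(9/2) = 4)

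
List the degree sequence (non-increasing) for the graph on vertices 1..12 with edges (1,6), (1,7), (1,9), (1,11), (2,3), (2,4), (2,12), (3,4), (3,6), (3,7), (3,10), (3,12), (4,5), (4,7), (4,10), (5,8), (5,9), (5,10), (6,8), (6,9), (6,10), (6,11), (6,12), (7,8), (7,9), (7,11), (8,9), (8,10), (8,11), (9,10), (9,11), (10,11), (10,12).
[8, 7, 7, 6, 6, 6, 6, 5, 4, 4, 4, 3] (degrees: deg(1)=4, deg(2)=3, deg(3)=6, deg(4)=5, deg(5)=4, deg(6)=7, deg(7)=6, deg(8)=6, deg(9)=7, deg(10)=8, deg(11)=6, deg(12)=4)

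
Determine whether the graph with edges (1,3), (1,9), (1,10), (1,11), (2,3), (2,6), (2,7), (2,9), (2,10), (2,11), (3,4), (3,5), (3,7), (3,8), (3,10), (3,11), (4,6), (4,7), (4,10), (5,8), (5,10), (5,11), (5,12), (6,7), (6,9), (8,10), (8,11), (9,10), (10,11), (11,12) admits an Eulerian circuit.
No (2 vertices have odd degree: {5, 11}; Eulerian circuit requires 0)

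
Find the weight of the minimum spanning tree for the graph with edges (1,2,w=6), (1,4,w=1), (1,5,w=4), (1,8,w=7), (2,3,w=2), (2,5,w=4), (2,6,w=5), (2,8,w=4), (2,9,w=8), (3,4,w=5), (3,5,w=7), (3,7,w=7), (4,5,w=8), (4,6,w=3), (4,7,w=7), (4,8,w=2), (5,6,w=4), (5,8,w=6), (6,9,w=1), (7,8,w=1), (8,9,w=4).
18 (MST edges: (1,4,w=1), (1,5,w=4), (2,3,w=2), (2,5,w=4), (4,6,w=3), (4,8,w=2), (6,9,w=1), (7,8,w=1); sum of weights 1 + 4 + 2 + 4 + 3 + 2 + 1 + 1 = 18)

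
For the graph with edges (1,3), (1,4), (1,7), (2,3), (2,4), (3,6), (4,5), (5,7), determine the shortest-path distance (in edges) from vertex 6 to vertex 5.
4 (path: 6 -> 3 -> 1 -> 4 -> 5, 4 edges)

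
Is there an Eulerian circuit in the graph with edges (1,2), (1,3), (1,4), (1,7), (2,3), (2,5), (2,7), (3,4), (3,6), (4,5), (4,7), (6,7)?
Yes (the graph is connected and all 7 vertices have even degree)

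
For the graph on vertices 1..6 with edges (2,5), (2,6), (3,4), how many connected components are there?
3 (components: {1}, {2, 5, 6}, {3, 4})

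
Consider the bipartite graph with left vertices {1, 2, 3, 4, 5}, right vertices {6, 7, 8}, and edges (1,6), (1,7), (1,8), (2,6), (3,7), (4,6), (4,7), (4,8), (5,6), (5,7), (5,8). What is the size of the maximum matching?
3 (matching: (1,8), (2,6), (3,7); upper bound min(|L|,|R|) = min(5,3) = 3)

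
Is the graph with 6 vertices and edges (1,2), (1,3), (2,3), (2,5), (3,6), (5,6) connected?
No, it has 2 components: {1, 2, 3, 5, 6}, {4}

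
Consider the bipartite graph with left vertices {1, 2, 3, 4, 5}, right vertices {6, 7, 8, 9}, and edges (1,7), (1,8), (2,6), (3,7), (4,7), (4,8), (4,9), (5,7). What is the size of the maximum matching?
4 (matching: (1,8), (2,6), (3,7), (4,9); upper bound min(|L|,|R|) = min(5,4) = 4)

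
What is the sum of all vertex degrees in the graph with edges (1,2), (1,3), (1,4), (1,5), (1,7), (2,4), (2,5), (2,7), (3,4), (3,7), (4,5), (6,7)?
24 (handshake: sum of degrees = 2|E| = 2 x 12 = 24)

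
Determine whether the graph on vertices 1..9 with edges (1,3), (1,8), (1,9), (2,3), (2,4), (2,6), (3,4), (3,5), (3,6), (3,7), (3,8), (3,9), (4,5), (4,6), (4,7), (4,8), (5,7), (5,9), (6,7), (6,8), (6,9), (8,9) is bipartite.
No (odd cycle of length 3: 8 -> 1 -> 3 -> 8)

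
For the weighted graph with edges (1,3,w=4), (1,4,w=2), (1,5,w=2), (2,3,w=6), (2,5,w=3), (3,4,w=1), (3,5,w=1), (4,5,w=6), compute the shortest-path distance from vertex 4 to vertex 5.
2 (path: 4 -> 3 -> 5; weights 1 + 1 = 2)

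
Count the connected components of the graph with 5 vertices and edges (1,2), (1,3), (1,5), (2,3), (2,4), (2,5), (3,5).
1 (components: {1, 2, 3, 4, 5})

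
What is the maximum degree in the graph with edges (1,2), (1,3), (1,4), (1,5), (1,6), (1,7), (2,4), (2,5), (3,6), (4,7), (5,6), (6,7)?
6 (attained at vertex 1)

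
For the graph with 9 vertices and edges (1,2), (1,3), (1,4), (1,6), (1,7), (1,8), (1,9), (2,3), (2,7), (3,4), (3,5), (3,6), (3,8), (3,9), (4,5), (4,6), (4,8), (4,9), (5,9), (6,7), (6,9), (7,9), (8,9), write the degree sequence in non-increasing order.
[7, 7, 7, 6, 5, 4, 4, 3, 3] (degrees: deg(1)=7, deg(2)=3, deg(3)=7, deg(4)=6, deg(5)=3, deg(6)=5, deg(7)=4, deg(8)=4, deg(9)=7)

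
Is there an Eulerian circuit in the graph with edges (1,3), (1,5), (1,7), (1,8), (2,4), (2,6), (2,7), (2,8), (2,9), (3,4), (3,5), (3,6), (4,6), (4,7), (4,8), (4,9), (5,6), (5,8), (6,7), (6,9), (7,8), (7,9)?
No (2 vertices have odd degree: {2, 8}; Eulerian circuit requires 0)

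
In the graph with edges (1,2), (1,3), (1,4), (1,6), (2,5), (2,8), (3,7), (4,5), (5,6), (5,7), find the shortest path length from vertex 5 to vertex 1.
2 (path: 5 -> 6 -> 1, 2 edges)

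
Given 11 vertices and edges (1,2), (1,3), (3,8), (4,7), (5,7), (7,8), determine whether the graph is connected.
No, it has 5 components: {1, 2, 3, 4, 5, 7, 8}, {6}, {9}, {10}, {11}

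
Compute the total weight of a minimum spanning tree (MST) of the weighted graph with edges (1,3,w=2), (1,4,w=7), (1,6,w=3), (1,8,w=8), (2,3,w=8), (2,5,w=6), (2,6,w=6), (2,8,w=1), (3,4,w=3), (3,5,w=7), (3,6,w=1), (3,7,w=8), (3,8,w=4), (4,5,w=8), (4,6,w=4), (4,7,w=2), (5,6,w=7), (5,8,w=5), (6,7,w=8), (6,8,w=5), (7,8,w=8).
18 (MST edges: (1,3,w=2), (2,8,w=1), (3,4,w=3), (3,6,w=1), (3,8,w=4), (4,7,w=2), (5,8,w=5); sum of weights 2 + 1 + 3 + 1 + 4 + 2 + 5 = 18)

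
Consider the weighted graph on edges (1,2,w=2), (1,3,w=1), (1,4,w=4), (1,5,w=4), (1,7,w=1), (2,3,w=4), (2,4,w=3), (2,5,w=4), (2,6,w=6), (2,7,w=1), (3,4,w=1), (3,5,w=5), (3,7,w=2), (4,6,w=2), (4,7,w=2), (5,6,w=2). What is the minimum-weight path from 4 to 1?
2 (path: 4 -> 3 -> 1; weights 1 + 1 = 2)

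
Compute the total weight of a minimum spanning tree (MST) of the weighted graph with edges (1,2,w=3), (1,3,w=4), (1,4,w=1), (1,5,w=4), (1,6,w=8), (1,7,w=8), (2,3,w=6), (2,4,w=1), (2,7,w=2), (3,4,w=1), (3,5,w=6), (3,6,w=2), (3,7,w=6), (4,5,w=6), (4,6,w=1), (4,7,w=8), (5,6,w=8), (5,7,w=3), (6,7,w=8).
9 (MST edges: (1,4,w=1), (2,4,w=1), (2,7,w=2), (3,4,w=1), (4,6,w=1), (5,7,w=3); sum of weights 1 + 1 + 2 + 1 + 1 + 3 = 9)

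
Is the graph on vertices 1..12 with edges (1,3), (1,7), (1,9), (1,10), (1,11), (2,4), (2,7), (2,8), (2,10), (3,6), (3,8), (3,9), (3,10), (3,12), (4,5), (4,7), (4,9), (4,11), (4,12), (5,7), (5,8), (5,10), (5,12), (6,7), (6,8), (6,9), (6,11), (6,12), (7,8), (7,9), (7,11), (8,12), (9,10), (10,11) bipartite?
No (odd cycle of length 3: 7 -> 1 -> 9 -> 7)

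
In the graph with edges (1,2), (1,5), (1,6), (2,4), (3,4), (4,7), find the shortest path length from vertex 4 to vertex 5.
3 (path: 4 -> 2 -> 1 -> 5, 3 edges)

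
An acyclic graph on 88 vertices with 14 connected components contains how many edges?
74 (Each of the 14 component trees on V_i vertices has V_i - 1 edges; summing gives V - C = 88 - 14 = 74)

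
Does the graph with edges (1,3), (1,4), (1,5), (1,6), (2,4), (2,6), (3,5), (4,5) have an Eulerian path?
Yes (the graph is connected and exactly 2 vertices have odd degree: {4, 5}; any Eulerian path must start and end at those)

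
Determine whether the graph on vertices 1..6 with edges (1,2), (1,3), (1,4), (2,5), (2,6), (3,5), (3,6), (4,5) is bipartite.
Yes. Partition: {1, 5, 6}, {2, 3, 4}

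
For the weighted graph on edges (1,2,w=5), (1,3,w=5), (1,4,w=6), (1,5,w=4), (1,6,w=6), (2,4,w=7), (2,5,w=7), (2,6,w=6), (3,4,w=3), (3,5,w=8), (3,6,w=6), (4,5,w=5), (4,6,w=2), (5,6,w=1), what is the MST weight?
15 (MST edges: (1,2,w=5), (1,5,w=4), (3,4,w=3), (4,6,w=2), (5,6,w=1); sum of weights 5 + 4 + 3 + 2 + 1 = 15)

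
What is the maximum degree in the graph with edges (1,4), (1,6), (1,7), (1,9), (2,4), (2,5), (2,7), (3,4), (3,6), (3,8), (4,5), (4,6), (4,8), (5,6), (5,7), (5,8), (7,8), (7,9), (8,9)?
6 (attained at vertex 4)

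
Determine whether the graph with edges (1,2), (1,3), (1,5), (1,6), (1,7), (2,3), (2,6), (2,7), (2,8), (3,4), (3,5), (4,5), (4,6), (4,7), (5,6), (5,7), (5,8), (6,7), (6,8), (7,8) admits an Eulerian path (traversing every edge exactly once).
Yes (the graph is connected and exactly 2 vertices have odd degree: {1, 2}; any Eulerian path must start and end at those)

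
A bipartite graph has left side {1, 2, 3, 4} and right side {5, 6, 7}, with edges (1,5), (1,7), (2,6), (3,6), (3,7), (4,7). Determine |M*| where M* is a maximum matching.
3 (matching: (1,5), (2,6), (3,7); upper bound min(|L|,|R|) = min(4,3) = 3)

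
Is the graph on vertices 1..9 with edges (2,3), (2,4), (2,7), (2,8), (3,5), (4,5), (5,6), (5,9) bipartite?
Yes. Partition: {1, 2, 5}, {3, 4, 6, 7, 8, 9}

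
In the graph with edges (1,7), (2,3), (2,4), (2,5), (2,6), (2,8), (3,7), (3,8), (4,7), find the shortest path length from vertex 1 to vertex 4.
2 (path: 1 -> 7 -> 4, 2 edges)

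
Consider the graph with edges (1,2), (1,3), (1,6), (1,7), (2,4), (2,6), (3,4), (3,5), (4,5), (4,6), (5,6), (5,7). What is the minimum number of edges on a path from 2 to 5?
2 (path: 2 -> 6 -> 5, 2 edges)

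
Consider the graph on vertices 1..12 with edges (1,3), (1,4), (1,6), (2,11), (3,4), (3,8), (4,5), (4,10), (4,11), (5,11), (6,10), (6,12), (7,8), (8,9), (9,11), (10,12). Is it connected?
Yes (BFS from 1 visits [1, 3, 4, 6, 8, 5, 10, 11, 12, 7, 9, 2] — all 12 vertices reached)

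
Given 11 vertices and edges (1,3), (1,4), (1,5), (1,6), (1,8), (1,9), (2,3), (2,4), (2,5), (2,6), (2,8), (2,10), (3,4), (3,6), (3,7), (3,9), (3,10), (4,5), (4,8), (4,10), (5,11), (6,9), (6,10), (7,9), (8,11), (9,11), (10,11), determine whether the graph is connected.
Yes (BFS from 1 visits [1, 3, 4, 5, 6, 8, 9, 2, 7, 10, 11] — all 11 vertices reached)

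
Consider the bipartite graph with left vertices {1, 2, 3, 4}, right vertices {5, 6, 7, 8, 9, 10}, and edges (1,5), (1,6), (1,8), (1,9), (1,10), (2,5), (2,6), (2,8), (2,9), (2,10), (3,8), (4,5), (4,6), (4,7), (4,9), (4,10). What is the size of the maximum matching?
4 (matching: (1,10), (2,9), (3,8), (4,7); upper bound min(|L|,|R|) = min(4,6) = 4)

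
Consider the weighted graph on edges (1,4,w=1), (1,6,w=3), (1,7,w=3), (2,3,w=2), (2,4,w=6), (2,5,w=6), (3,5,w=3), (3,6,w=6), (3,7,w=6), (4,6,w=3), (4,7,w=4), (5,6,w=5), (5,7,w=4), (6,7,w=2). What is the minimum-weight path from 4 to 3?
8 (path: 4 -> 2 -> 3; weights 6 + 2 = 8)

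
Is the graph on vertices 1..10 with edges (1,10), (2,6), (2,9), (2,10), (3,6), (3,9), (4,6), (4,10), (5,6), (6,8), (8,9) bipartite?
Yes. Partition: {1, 2, 3, 4, 5, 7, 8}, {6, 9, 10}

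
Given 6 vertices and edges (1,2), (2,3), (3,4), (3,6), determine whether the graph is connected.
No, it has 2 components: {1, 2, 3, 4, 6}, {5}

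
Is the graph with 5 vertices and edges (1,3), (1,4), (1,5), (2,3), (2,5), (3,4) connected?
Yes (BFS from 1 visits [1, 3, 4, 5, 2] — all 5 vertices reached)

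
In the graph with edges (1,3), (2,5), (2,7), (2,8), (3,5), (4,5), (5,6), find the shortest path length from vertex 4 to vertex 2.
2 (path: 4 -> 5 -> 2, 2 edges)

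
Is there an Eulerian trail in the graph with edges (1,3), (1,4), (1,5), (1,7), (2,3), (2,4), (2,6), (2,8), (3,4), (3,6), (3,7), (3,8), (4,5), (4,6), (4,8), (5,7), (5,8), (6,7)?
Yes — and in fact it has an Eulerian circuit (the graph is connected and all 8 vertices have even degree)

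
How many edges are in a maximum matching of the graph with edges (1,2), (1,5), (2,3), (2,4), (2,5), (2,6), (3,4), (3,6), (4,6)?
3 (matching: (1,5), (2,6), (3,4); upper bound floor(n/2) = floor(6/2) = 3)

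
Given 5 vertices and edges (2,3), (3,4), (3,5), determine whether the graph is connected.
No, it has 2 components: {1}, {2, 3, 4, 5}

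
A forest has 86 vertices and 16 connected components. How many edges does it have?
70 (Each of the 16 component trees on V_i vertices has V_i - 1 edges; summing gives V - C = 86 - 16 = 70)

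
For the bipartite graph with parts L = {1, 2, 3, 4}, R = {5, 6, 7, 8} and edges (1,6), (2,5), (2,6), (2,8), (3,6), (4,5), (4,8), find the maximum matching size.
3 (matching: (1,6), (2,8), (4,5); upper bound min(|L|,|R|) = min(4,4) = 4)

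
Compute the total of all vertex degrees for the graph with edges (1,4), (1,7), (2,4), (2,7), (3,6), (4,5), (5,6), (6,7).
16 (handshake: sum of degrees = 2|E| = 2 x 8 = 16)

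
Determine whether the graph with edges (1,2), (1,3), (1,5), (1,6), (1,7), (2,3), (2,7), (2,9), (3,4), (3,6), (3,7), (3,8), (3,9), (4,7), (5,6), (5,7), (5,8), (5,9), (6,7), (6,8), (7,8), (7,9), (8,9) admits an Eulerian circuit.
No (6 vertices have odd degree: {1, 3, 5, 6, 8, 9}; Eulerian circuit requires 0)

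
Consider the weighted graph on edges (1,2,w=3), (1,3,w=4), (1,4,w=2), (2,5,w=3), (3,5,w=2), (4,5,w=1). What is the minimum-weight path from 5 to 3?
2 (path: 5 -> 3; weights 2 = 2)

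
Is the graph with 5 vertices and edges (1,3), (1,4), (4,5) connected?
No, it has 2 components: {1, 3, 4, 5}, {2}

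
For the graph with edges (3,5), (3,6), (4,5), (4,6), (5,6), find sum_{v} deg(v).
10 (handshake: sum of degrees = 2|E| = 2 x 5 = 10)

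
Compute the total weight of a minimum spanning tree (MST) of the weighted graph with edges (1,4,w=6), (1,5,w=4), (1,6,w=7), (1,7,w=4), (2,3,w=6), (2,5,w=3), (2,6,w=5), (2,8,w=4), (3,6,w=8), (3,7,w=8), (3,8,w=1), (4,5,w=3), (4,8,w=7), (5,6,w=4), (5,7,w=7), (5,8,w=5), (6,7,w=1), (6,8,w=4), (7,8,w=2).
18 (MST edges: (1,5,w=4), (1,7,w=4), (2,5,w=3), (3,8,w=1), (4,5,w=3), (6,7,w=1), (7,8,w=2); sum of weights 4 + 4 + 3 + 1 + 3 + 1 + 2 = 18)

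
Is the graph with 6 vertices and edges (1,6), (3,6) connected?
No, it has 4 components: {1, 3, 6}, {2}, {4}, {5}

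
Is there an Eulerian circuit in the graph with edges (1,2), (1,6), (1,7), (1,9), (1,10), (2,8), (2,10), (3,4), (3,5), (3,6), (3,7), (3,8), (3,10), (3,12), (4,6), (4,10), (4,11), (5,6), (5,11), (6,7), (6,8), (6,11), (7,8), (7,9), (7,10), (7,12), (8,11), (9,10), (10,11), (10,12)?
No (10 vertices have odd degree: {1, 2, 3, 5, 6, 7, 8, 9, 11, 12}; Eulerian circuit requires 0)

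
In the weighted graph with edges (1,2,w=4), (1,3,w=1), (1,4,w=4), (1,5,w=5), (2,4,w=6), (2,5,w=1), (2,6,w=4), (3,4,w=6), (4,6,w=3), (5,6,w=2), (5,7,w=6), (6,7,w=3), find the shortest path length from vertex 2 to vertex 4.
6 (path: 2 -> 4; weights 6 = 6)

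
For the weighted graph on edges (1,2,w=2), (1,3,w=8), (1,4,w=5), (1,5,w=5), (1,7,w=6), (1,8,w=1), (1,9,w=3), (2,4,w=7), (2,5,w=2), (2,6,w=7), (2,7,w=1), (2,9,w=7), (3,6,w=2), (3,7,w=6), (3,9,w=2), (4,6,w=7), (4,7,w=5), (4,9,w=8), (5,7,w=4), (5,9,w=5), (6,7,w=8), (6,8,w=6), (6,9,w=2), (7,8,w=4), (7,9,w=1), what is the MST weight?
16 (MST edges: (1,2,w=2), (1,4,w=5), (1,8,w=1), (2,5,w=2), (2,7,w=1), (3,6,w=2), (3,9,w=2), (7,9,w=1); sum of weights 2 + 5 + 1 + 2 + 1 + 2 + 2 + 1 = 16)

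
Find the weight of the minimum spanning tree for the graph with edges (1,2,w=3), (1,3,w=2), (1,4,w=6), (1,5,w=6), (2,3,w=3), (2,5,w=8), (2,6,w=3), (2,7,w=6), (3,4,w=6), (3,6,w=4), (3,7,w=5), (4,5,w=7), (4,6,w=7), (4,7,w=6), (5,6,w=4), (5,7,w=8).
23 (MST edges: (1,2,w=3), (1,3,w=2), (1,4,w=6), (2,6,w=3), (3,7,w=5), (5,6,w=4); sum of weights 3 + 2 + 6 + 3 + 5 + 4 = 23)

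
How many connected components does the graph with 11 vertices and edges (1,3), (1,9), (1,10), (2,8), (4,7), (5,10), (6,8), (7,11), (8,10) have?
2 (components: {1, 2, 3, 5, 6, 8, 9, 10}, {4, 7, 11})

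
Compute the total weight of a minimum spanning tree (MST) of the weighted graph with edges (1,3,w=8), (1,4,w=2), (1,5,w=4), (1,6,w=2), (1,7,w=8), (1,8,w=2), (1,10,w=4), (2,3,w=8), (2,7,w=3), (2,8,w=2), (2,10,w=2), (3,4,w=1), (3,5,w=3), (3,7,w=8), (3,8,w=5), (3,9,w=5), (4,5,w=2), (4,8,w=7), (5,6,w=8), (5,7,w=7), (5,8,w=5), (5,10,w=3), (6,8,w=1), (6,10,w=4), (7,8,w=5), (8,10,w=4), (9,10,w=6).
20 (MST edges: (1,4,w=2), (1,6,w=2), (2,7,w=3), (2,8,w=2), (2,10,w=2), (3,4,w=1), (3,9,w=5), (4,5,w=2), (6,8,w=1); sum of weights 2 + 2 + 3 + 2 + 2 + 1 + 5 + 2 + 1 = 20)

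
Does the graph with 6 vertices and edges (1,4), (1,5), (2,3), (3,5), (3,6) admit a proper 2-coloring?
Yes. Partition: {1, 3}, {2, 4, 5, 6}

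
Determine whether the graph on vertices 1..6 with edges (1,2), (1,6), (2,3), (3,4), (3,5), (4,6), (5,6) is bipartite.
No (odd cycle of length 5: 5 -> 6 -> 1 -> 2 -> 3 -> 5)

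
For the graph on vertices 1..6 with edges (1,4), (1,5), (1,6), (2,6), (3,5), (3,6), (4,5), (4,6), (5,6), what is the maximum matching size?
3 (matching: (1,4), (2,6), (3,5); upper bound floor(n/2) = floor(6/2) = 3)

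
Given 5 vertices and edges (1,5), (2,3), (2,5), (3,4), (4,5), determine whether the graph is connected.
Yes (BFS from 1 visits [1, 5, 2, 4, 3] — all 5 vertices reached)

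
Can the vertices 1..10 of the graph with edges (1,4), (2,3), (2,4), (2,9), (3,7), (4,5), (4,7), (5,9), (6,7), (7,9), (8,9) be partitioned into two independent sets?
Yes. Partition: {1, 2, 5, 7, 8, 10}, {3, 4, 6, 9}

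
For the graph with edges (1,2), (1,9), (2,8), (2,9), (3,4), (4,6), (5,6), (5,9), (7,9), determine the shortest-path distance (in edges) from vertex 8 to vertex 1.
2 (path: 8 -> 2 -> 1, 2 edges)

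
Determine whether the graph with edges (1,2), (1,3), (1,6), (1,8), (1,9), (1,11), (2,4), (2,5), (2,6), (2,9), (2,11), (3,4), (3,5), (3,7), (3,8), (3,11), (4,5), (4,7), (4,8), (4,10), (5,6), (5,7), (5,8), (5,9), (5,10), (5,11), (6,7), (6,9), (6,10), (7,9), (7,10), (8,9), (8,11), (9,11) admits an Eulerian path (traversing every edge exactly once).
Yes (the graph is connected and exactly 2 vertices have odd degree: {5, 9}; any Eulerian path must start and end at those)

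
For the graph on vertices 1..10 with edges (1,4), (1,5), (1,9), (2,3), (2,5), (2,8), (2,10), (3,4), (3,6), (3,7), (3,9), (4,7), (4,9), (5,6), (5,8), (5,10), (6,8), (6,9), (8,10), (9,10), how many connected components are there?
1 (components: {1, 2, 3, 4, 5, 6, 7, 8, 9, 10})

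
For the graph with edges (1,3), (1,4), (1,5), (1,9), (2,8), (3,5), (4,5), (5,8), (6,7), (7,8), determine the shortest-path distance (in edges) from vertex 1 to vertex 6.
4 (path: 1 -> 5 -> 8 -> 7 -> 6, 4 edges)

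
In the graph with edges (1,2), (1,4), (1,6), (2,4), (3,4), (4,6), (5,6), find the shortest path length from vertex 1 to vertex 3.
2 (path: 1 -> 4 -> 3, 2 edges)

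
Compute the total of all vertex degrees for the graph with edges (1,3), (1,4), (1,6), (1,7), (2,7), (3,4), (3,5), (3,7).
16 (handshake: sum of degrees = 2|E| = 2 x 8 = 16)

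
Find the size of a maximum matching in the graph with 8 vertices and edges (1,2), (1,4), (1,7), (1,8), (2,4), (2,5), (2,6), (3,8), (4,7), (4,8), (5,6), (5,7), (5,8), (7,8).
4 (matching: (1,4), (2,6), (3,8), (5,7); upper bound floor(n/2) = floor(8/2) = 4)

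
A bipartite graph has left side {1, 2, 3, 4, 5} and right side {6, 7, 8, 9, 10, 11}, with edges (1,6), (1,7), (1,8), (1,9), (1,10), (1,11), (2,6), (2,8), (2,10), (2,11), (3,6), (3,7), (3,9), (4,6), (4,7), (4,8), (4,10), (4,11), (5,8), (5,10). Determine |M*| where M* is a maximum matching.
5 (matching: (1,11), (2,10), (3,9), (4,7), (5,8); upper bound min(|L|,|R|) = min(5,6) = 5)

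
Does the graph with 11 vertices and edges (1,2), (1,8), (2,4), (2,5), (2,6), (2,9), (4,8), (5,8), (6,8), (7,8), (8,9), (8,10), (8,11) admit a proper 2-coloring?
Yes. Partition: {1, 3, 4, 5, 6, 7, 9, 10, 11}, {2, 8}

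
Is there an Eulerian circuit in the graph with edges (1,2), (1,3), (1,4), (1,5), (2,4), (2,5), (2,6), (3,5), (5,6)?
Yes (the graph is connected and all 6 vertices have even degree)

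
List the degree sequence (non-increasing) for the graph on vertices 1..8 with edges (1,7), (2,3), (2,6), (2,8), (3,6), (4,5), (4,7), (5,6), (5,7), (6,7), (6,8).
[5, 4, 3, 3, 2, 2, 2, 1] (degrees: deg(1)=1, deg(2)=3, deg(3)=2, deg(4)=2, deg(5)=3, deg(6)=5, deg(7)=4, deg(8)=2)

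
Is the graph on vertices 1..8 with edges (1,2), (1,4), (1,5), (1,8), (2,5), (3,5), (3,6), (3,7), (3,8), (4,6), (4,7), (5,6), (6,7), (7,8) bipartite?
No (odd cycle of length 3: 5 -> 1 -> 2 -> 5)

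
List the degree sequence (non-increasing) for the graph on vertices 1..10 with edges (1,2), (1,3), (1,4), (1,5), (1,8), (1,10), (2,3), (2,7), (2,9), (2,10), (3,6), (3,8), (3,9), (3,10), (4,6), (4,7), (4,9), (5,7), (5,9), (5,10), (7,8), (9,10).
[6, 6, 5, 5, 5, 4, 4, 4, 3, 2] (degrees: deg(1)=6, deg(2)=5, deg(3)=6, deg(4)=4, deg(5)=4, deg(6)=2, deg(7)=4, deg(8)=3, deg(9)=5, deg(10)=5)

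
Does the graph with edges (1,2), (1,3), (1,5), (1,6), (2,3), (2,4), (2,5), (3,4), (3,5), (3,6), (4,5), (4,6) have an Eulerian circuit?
No (2 vertices have odd degree: {3, 6}; Eulerian circuit requires 0)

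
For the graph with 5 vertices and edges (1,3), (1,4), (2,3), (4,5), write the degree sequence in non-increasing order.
[2, 2, 2, 1, 1] (degrees: deg(1)=2, deg(2)=1, deg(3)=2, deg(4)=2, deg(5)=1)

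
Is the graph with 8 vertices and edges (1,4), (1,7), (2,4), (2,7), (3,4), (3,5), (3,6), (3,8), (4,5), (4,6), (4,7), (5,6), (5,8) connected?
Yes (BFS from 1 visits [1, 4, 7, 2, 3, 5, 6, 8] — all 8 vertices reached)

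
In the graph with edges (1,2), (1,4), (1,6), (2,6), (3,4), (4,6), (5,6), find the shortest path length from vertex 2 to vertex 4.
2 (path: 2 -> 6 -> 4, 2 edges)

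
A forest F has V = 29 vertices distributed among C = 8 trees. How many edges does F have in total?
21 (Each of the 8 component trees on V_i vertices has V_i - 1 edges; summing gives V - C = 29 - 8 = 21)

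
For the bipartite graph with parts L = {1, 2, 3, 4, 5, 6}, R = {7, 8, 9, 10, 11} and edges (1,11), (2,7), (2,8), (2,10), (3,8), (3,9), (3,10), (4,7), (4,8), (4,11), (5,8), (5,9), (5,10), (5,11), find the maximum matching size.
5 (matching: (1,11), (2,10), (3,9), (4,7), (5,8); upper bound min(|L|,|R|) = min(6,5) = 5)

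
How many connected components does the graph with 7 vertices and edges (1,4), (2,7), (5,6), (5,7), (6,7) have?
3 (components: {1, 4}, {2, 5, 6, 7}, {3})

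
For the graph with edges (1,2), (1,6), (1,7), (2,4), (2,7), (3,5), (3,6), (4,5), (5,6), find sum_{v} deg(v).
18 (handshake: sum of degrees = 2|E| = 2 x 9 = 18)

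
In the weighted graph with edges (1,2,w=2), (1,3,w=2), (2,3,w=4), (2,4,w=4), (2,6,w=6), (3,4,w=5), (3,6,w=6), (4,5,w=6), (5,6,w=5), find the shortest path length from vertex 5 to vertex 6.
5 (path: 5 -> 6; weights 5 = 5)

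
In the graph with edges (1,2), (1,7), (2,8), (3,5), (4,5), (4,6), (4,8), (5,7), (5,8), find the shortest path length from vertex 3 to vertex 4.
2 (path: 3 -> 5 -> 4, 2 edges)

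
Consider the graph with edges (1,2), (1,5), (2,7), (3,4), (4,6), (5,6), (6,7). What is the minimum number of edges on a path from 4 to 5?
2 (path: 4 -> 6 -> 5, 2 edges)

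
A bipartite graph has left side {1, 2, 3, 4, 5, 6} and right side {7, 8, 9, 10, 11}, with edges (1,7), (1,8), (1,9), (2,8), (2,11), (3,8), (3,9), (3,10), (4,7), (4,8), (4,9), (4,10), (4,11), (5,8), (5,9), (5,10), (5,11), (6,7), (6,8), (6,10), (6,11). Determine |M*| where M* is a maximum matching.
5 (matching: (1,9), (2,11), (3,10), (4,8), (6,7); upper bound min(|L|,|R|) = min(6,5) = 5)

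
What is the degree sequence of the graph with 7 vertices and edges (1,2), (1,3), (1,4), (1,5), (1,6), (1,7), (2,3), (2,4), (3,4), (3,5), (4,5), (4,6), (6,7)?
[6, 5, 4, 3, 3, 3, 2] (degrees: deg(1)=6, deg(2)=3, deg(3)=4, deg(4)=5, deg(5)=3, deg(6)=3, deg(7)=2)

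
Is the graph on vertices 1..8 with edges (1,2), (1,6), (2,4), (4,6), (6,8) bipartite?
Yes. Partition: {1, 3, 4, 5, 7, 8}, {2, 6}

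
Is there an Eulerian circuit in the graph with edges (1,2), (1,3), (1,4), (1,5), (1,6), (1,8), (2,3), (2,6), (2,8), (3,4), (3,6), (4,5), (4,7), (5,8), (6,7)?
No (2 vertices have odd degree: {5, 8}; Eulerian circuit requires 0)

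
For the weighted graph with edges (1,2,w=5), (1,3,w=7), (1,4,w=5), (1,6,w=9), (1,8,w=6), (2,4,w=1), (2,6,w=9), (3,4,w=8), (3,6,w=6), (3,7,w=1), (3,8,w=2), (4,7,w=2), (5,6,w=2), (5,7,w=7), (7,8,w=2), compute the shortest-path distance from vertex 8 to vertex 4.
4 (path: 8 -> 7 -> 4; weights 2 + 2 = 4)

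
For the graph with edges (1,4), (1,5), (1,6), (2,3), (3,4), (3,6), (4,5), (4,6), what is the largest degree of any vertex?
4 (attained at vertex 4)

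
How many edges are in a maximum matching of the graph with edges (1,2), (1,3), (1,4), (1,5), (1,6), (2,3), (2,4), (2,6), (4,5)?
3 (matching: (1,3), (2,6), (4,5); upper bound floor(n/2) = floor(6/2) = 3)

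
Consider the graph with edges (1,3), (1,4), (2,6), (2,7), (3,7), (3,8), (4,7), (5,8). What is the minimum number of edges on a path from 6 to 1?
4 (path: 6 -> 2 -> 7 -> 4 -> 1, 4 edges)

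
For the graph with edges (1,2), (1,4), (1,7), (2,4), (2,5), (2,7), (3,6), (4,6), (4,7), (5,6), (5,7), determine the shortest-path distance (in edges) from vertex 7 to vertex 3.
3 (path: 7 -> 4 -> 6 -> 3, 3 edges)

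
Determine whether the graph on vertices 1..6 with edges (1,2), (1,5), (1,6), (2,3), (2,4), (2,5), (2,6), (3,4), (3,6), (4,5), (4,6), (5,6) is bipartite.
No (odd cycle of length 3: 6 -> 1 -> 5 -> 6)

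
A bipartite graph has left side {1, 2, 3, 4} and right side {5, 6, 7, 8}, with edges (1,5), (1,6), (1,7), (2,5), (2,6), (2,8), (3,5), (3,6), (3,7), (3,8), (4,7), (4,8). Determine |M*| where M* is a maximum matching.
4 (matching: (1,7), (2,5), (3,6), (4,8); upper bound min(|L|,|R|) = min(4,4) = 4)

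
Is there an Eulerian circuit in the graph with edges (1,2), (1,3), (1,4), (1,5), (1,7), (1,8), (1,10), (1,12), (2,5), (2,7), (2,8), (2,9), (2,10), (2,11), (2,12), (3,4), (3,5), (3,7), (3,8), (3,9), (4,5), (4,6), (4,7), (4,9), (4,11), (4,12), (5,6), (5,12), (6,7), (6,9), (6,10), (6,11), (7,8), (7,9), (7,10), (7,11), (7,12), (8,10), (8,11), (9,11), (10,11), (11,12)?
Yes (the graph is connected and all 12 vertices have even degree)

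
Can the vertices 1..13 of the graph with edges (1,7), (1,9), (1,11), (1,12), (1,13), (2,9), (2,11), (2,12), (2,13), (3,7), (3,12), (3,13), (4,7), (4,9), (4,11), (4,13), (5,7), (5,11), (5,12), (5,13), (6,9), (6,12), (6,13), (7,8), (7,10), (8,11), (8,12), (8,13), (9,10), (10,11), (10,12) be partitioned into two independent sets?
Yes. Partition: {1, 2, 3, 4, 5, 6, 8, 10}, {7, 9, 11, 12, 13}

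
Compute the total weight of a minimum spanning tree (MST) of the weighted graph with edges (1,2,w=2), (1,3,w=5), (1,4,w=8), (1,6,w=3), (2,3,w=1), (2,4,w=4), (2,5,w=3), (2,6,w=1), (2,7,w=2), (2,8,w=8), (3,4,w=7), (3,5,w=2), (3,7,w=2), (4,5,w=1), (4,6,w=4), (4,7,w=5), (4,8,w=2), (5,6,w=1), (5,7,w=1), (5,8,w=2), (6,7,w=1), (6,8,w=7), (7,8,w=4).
9 (MST edges: (1,2,w=2), (2,3,w=1), (2,6,w=1), (4,5,w=1), (4,8,w=2), (5,6,w=1), (5,7,w=1); sum of weights 2 + 1 + 1 + 1 + 2 + 1 + 1 = 9)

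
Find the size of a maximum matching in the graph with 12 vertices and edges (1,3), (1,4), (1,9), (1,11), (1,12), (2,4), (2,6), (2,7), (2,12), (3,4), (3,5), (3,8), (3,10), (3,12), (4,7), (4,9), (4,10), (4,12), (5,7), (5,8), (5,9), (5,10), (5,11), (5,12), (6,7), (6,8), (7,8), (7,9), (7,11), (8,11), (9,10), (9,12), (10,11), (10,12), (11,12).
6 (matching: (1,4), (2,7), (3,12), (5,11), (6,8), (9,10); upper bound floor(n/2) = floor(12/2) = 6)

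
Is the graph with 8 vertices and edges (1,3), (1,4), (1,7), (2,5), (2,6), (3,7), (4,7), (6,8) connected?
No, it has 2 components: {1, 3, 4, 7}, {2, 5, 6, 8}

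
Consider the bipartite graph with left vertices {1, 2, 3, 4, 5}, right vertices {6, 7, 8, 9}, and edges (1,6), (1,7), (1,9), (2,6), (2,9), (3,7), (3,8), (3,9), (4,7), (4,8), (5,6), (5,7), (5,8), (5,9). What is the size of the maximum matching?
4 (matching: (1,9), (2,6), (3,8), (4,7); upper bound min(|L|,|R|) = min(5,4) = 4)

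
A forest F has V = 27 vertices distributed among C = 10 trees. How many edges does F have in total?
17 (Each of the 10 component trees on V_i vertices has V_i - 1 edges; summing gives V - C = 27 - 10 = 17)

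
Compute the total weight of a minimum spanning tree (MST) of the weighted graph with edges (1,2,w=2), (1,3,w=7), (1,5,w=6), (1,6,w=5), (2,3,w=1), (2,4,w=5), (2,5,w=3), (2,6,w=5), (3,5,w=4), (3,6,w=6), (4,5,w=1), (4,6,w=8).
12 (MST edges: (1,2,w=2), (1,6,w=5), (2,3,w=1), (2,5,w=3), (4,5,w=1); sum of weights 2 + 5 + 1 + 3 + 1 = 12)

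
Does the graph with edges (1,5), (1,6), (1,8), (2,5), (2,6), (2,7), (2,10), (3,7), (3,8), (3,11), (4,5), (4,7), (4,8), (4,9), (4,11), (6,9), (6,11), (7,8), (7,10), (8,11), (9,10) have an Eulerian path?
No (8 vertices have odd degree: {1, 3, 4, 5, 7, 8, 9, 10}; Eulerian path requires 0 or 2)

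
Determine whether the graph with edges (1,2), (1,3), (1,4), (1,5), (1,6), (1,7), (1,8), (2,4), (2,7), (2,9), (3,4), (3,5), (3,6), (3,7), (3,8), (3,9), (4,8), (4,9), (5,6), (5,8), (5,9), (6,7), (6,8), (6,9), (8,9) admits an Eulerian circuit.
No (4 vertices have odd degree: {1, 3, 4, 5}; Eulerian circuit requires 0)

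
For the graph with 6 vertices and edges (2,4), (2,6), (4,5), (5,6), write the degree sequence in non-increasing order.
[2, 2, 2, 2, 0, 0] (degrees: deg(1)=0, deg(2)=2, deg(3)=0, deg(4)=2, deg(5)=2, deg(6)=2)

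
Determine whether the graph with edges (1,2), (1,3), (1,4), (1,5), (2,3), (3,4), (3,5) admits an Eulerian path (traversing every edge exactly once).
Yes — and in fact it has an Eulerian circuit (the graph is connected and all 5 vertices have even degree)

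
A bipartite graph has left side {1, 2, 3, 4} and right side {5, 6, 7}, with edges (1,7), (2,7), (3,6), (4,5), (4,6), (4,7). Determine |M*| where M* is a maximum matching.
3 (matching: (1,7), (3,6), (4,5); upper bound min(|L|,|R|) = min(4,3) = 3)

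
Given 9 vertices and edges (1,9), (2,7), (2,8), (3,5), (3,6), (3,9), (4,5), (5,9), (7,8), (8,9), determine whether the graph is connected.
Yes (BFS from 1 visits [1, 9, 3, 5, 8, 6, 4, 2, 7] — all 9 vertices reached)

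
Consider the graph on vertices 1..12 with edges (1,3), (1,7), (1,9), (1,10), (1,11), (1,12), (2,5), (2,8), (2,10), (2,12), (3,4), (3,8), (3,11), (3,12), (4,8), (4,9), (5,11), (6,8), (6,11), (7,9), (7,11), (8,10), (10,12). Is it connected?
Yes (BFS from 1 visits [1, 3, 7, 9, 10, 11, 12, 4, 8, 2, 5, 6] — all 12 vertices reached)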